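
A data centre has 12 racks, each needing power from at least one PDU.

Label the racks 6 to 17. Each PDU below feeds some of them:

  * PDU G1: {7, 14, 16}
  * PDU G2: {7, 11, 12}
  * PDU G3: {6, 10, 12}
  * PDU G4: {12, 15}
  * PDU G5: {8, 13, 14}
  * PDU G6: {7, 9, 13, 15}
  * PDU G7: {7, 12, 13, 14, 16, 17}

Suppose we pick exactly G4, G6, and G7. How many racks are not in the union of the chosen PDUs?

4

Union of G4, G6, G7 = {7, 9, 12, 13, 14, 15, 16, 17}.
Not covered: 6, 8, 10, 11 — 4 racks.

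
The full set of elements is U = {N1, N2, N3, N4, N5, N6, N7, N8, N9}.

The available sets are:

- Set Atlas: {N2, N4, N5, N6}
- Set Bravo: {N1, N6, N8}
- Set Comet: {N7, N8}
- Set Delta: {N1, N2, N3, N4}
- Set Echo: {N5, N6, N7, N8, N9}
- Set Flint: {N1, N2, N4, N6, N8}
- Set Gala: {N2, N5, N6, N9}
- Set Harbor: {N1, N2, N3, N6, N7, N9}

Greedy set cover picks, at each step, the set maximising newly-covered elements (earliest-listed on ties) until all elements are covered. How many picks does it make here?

3

Greedy: pick Harbor (covers 6 new) → pick Atlas (covers 2 new) → pick Bravo (covers 1 new). Total picks: 3.
(The true minimum cover uses only 2 sets, so greedy is not optimal here.)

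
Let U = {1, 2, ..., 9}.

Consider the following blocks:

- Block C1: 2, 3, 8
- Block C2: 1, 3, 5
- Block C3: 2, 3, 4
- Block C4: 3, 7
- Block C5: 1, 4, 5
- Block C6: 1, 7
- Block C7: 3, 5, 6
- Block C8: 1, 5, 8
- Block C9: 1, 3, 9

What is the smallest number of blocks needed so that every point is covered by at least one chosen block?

5

C1, C5, C6, C7, and C9 cover everything between them: the union {1, 2, 3, 4, 5, 6, 7, 8, 9} is all of U.
No 4 of the 9 blocks cover everything (all 126 combinations miss at least one point), so 5 is optimal.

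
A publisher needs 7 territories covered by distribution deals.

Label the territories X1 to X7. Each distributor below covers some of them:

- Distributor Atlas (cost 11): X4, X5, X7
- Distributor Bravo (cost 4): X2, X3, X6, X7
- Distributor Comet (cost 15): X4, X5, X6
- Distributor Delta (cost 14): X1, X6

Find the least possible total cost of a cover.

Atlas, Bravo, Delta together cover every territory (Atlas ∪ Bravo ∪ Delta = {X1, X2, X3, X4, X5, X6, X7}); total cost 11 + 4 + 14 = 29.
No covering selection has total cost below 29.

29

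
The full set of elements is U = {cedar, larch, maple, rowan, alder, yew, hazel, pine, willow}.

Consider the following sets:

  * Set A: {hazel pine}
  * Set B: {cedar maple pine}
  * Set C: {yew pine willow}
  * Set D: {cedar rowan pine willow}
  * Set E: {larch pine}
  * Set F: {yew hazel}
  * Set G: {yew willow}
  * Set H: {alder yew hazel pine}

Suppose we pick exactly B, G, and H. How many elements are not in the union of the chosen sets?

2

Union of B, G, H = {cedar, maple, alder, yew, hazel, pine, willow}.
Not covered: larch, rowan — 2 elements.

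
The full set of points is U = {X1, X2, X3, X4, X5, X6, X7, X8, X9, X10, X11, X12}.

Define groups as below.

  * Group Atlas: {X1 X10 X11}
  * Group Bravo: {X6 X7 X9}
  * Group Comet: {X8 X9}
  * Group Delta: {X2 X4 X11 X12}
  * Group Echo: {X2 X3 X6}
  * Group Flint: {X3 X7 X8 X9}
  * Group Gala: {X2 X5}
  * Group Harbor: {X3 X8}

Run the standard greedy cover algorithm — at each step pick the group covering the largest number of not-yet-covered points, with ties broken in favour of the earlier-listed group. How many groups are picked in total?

5

Greedy: pick Delta (covers 4 new) → pick Flint (covers 4 new) → pick Atlas (covers 2 new) → pick Bravo (covers 1 new) → pick Gala (covers 1 new). Total picks: 5.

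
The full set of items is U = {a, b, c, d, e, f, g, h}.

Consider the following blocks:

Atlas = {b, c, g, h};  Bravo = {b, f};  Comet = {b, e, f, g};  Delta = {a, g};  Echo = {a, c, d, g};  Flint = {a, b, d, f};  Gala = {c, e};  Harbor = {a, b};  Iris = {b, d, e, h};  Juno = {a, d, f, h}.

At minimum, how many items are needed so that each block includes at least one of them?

Take T = {a, b, e}. Each listed block contains at least one of these, so T is a hitting set of size 3.
The blocks Bravo, Delta, Gala are pairwise disjoint, so any hitting set needs a separate item for each — at least 3. Hence 3 is optimal.

3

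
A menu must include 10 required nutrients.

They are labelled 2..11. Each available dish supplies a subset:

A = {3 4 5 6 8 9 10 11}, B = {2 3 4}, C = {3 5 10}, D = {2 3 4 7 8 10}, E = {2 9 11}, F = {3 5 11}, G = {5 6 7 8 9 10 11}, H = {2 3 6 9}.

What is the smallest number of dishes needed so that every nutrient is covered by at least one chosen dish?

A and D together: A ∪ D = {2, 3, 4, 5, 6, 7, 8, 9, 10, 11} — every nutrient is covered.
No single dish has all 10 nutrients (the largest, A, has 8), so 2 is optimal.

2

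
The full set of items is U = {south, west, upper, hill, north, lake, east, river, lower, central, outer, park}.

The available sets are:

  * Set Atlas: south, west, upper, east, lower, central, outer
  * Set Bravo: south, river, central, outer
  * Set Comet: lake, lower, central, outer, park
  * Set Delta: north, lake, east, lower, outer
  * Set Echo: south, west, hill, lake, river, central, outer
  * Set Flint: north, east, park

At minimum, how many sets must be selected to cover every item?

Take {Atlas, Echo, Flint}. Their union is {south, west, upper, hill, north, lake, east, river, lower, central, outer, park}, which is all 12 items.
Only Atlas contains upper, so Atlas is forced; the remaining 5 items need at least 2 more sets (each remaining set adds at most 3) — so at least 3 sets are needed, and 3 is optimal.

3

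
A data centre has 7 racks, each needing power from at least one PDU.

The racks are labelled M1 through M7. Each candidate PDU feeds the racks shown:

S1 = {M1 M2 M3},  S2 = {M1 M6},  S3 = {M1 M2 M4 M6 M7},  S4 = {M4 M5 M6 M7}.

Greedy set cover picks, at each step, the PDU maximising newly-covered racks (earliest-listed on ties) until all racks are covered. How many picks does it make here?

3

Greedy: pick S3 (covers 5 new) → pick S1 (covers 1 new) → pick S4 (covers 1 new). Total picks: 3.
(The true minimum cover uses only 2 PDUs, so greedy is not optimal here.)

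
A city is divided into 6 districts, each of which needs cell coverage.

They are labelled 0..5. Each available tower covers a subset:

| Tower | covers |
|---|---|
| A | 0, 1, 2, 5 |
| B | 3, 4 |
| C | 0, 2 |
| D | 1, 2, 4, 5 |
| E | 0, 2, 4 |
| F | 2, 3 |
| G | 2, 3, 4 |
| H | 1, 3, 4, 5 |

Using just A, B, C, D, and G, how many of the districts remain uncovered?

Union of A, B, C, D, G = {0, 1, 2, 3, 4, 5} — that's every district, so 0 are uncovered.

0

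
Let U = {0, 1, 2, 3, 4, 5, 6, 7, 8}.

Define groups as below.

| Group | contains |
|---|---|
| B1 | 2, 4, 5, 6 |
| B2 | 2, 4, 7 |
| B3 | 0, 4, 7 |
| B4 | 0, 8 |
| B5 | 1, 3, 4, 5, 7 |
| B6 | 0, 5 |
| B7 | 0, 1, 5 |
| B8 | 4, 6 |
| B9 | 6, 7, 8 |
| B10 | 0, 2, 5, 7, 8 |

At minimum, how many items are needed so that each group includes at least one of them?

H = {0, 4, 6} meets every group (each contains at least one member of H), and |H| = 3.
No choice of 2 items meets every group, so 3 is the minimum.

3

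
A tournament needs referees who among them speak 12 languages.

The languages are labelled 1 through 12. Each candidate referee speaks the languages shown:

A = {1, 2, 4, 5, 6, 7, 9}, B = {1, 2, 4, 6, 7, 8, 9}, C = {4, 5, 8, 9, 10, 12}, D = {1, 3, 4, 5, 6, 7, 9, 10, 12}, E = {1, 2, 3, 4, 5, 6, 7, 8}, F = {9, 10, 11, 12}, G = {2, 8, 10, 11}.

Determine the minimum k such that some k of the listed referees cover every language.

Take {D, G}. Their union is {1, 2, 3, 4, 5, 6, 7, 8, 9, 10, 11, 12}, which is all 12 languages.
No single referee has all 12 languages (the largest, D, has 9), so 2 is optimal.

2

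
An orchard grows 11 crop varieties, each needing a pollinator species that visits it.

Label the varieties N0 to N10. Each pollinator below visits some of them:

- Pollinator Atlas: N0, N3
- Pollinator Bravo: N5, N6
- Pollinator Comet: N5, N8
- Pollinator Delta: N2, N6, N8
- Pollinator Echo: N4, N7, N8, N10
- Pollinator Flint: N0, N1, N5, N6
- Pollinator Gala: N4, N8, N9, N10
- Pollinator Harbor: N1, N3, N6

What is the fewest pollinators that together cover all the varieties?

Atlas and Delta and Echo and Flint and Gala together: Atlas ∪ Delta ∪ Echo ∪ Flint ∪ Gala = {N0, N1, N2, N3, N4, N5, N6, N7, N8, N9, N10} — every variety is covered.
No 4 of the 8 pollinators cover everything (all 70 combinations miss at least one variety), so 5 is optimal.

5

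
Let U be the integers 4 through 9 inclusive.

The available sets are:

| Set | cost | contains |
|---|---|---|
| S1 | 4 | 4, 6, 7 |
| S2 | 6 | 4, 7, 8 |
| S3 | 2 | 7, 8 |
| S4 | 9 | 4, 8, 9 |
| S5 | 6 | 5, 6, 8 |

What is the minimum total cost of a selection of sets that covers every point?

S3, S4, S5 together cover every point (S3 ∪ S4 ∪ S5 = {4, 5, 6, 7, 8, 9}); total cost 2 + 9 + 6 = 17.
The greedy pick S3, S1, S5, S4 costs 21; no covering selection beats 17.

17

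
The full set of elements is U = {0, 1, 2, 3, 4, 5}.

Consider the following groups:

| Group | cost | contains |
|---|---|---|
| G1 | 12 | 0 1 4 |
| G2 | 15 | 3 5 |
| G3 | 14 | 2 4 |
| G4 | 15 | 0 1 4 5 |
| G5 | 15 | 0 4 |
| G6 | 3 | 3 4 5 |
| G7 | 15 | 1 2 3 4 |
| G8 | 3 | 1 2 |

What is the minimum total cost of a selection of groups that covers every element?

18

G1, G6, G8 together cover every element (G1 ∪ G6 ∪ G8 = {0, 1, 2, 3, 4, 5}); total cost 12 + 3 + 3 = 18.
No covering selection has total cost below 18.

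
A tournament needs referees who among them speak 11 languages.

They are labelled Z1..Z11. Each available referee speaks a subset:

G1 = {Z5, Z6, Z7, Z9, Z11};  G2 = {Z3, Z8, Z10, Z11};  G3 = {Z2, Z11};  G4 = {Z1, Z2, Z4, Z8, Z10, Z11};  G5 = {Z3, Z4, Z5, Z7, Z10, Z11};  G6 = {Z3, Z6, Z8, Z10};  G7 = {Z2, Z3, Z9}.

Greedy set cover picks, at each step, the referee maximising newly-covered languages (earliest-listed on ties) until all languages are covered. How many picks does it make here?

Greedy: pick G4 (covers 6 new) → pick G1 (covers 4 new) → pick G2 (covers 1 new). Total picks: 3.

3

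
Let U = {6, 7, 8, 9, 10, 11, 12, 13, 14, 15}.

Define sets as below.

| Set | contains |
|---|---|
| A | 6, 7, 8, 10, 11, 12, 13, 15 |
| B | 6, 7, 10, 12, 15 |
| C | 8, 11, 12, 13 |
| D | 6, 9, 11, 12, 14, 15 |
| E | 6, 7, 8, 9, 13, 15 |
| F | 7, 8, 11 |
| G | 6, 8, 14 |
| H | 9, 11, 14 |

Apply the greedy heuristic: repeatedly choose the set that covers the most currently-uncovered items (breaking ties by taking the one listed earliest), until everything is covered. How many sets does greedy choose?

Greedy: pick A (covers 8 new) → pick D (covers 2 new). Total picks: 2.

2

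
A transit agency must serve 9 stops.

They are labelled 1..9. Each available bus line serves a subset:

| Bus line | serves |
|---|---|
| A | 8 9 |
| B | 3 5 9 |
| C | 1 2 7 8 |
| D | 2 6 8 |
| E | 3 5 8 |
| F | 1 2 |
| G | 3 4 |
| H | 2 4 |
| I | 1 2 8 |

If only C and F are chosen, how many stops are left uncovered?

Union of C, F = {1, 2, 7, 8}.
Not covered: 3, 4, 5, 6, 9 — 5 stops.

5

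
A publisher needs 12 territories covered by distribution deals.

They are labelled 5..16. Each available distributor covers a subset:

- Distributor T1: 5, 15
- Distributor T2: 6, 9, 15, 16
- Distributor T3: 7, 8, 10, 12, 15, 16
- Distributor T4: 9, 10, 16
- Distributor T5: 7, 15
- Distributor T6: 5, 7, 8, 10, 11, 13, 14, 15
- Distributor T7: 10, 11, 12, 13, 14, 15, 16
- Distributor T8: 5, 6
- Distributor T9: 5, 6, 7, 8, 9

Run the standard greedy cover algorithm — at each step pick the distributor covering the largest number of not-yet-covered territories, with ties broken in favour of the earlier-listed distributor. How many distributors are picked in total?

3

Greedy: pick T6 (covers 8 new) → pick T2 (covers 3 new) → pick T3 (covers 1 new). Total picks: 3.
(The true minimum cover uses only 2 distributors, so greedy is not optimal here.)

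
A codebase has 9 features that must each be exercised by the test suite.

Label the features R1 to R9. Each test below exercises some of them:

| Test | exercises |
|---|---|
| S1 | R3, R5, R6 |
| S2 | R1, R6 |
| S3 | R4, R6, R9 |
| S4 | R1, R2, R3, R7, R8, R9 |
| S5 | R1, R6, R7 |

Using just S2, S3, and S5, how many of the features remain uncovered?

4

Union of S2, S3, S5 = {R1, R4, R6, R7, R9}.
Not covered: R2, R3, R5, R8 — 4 features.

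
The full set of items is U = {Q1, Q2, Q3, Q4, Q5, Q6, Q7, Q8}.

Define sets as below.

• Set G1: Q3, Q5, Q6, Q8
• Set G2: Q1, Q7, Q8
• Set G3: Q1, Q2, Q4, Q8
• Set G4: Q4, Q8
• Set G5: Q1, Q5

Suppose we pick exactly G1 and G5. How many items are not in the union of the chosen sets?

3

Union of G1, G5 = {Q1, Q3, Q5, Q6, Q8}.
Not covered: Q2, Q4, Q7 — 3 items.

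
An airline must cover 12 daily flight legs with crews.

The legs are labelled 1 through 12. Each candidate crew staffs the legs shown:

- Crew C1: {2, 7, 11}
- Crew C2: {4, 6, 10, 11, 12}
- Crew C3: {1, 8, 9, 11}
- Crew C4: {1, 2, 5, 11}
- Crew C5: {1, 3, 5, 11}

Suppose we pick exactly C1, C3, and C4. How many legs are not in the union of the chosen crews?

Union of C1, C3, C4 = {1, 2, 5, 7, 8, 9, 11}.
Not covered: 3, 4, 6, 10, 12 — 5 legs.

5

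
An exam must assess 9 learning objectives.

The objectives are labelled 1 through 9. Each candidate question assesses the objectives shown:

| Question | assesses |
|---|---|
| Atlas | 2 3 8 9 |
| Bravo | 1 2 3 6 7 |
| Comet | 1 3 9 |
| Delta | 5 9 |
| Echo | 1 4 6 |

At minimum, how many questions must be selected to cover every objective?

4

Take {Atlas, Bravo, Delta, Echo}. Their union is {1, 2, 3, 4, 5, 6, 7, 8, 9}, which is all 9 objectives.
No 3 of the 5 questions cover everything (all 10 combinations miss at least one objective), so 4 is optimal.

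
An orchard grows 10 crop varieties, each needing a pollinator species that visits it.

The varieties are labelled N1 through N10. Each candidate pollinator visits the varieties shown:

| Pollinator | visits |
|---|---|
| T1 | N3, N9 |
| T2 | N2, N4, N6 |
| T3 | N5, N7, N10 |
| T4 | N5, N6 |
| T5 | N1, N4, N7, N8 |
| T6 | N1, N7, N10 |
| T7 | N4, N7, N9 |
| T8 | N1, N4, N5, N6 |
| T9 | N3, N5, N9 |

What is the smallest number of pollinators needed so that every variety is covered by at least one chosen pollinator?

T2 and T3 and T5 and T9 together: T2 ∪ T3 ∪ T5 ∪ T9 = {N1, N2, N3, N4, N5, N6, N7, N8, N9, N10} — every variety is covered.
Only T2 contains N2, so T2 is forced; the remaining 7 varieties need at least 3 more pollinators (each remaining pollinator adds at most 3) — so at least 4 pollinators are needed, and 4 is optimal.

4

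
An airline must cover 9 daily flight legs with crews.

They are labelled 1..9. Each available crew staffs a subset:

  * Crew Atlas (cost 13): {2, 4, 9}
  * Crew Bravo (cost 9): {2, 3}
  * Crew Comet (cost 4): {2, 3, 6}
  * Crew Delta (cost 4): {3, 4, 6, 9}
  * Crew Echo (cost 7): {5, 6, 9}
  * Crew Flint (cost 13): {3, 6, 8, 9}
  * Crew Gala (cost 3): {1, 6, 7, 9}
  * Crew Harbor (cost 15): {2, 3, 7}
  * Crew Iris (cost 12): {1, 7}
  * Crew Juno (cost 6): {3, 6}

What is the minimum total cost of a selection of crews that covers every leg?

31

Comet, Delta, Echo, Flint, Gala together cover every leg (Comet ∪ Delta ∪ Echo ∪ Flint ∪ Gala = {1, 2, 3, 4, 5, 6, 7, 8, 9}); total cost 4 + 4 + 7 + 13 + 3 = 31.
No covering selection has total cost below 31.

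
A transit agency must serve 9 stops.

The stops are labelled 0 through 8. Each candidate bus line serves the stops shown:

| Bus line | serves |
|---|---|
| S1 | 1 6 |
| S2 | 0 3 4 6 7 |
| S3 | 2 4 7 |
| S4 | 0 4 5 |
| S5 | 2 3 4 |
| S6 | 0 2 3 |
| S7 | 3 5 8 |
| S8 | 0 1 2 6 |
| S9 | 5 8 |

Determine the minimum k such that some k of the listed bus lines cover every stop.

S3 and S7 and S8 together: S3 ∪ S7 ∪ S8 = {0, 1, 2, 3, 4, 5, 6, 7, 8} — every stop is covered.
No 2 of the 9 bus lines cover everything (all 36 combinations miss at least one stop), so 3 is optimal.

3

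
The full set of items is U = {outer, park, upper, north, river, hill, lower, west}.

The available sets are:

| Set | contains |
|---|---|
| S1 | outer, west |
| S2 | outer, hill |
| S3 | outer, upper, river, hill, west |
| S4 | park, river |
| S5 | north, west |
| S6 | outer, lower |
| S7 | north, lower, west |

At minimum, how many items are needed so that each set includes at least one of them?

H = {outer, north, river} meets every set (each contains at least one member of H), and |H| = 3.
The sets S2, S4, S5 are pairwise disjoint, so any hitting set needs a separate item for each — at least 3. Hence 3 is optimal.

3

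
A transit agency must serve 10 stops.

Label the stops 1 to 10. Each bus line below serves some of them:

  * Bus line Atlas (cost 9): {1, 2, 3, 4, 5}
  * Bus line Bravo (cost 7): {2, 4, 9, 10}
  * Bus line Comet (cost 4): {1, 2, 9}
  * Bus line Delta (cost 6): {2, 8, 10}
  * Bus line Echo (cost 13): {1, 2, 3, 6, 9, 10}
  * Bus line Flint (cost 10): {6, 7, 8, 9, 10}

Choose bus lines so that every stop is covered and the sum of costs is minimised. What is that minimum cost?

Atlas, Flint together cover every stop (Atlas ∪ Flint = {1, 2, 3, 4, 5, 6, 7, 8, 9, 10}); total cost 9 + 10 = 19.
The greedy pick Comet, Flint, Atlas costs 23; no covering selection beats 19.

19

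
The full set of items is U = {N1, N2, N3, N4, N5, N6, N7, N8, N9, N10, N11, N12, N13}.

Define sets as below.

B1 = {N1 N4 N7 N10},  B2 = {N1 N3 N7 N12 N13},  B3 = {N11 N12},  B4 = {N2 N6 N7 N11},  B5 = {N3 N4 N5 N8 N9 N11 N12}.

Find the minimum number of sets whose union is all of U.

B1 and B2 and B4 and B5 together: B1 ∪ B2 ∪ B4 ∪ B5 = {N1, N2, N3, N4, N5, N6, N7, N8, N9, N10, N11, N12, N13} — every item is covered.
No 3 of the 5 sets cover everything (all 10 combinations miss at least one item), so 4 is optimal.

4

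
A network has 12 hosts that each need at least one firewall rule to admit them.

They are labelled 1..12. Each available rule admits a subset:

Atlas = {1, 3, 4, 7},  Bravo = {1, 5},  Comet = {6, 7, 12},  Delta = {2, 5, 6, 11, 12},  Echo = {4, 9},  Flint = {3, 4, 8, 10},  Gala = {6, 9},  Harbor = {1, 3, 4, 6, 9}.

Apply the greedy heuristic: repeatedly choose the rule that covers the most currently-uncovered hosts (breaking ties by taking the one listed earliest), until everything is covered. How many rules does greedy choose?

Greedy: pick Delta (covers 5 new) → pick Atlas (covers 4 new) → pick Flint (covers 2 new) → pick Echo (covers 1 new). Total picks: 4.

4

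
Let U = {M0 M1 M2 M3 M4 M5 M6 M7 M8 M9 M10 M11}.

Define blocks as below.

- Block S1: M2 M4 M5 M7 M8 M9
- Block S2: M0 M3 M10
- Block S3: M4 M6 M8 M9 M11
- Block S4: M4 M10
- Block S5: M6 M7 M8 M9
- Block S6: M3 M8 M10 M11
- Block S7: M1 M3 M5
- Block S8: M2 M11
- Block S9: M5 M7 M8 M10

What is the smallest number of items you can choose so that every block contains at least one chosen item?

H = {M3, M8, M10, M11} meets every block (each contains at least one member of H), and |H| = 4.
The blocks S4, S5, S7, S8 are pairwise disjoint, so any hitting set needs a separate item for each — at least 4. Hence 4 is optimal.

4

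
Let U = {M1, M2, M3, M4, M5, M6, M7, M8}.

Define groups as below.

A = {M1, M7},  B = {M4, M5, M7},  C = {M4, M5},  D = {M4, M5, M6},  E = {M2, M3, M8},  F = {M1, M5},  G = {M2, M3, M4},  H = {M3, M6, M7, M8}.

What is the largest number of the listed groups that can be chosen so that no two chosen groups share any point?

3

A, D, E are pairwise disjoint (A={M1,M7}; D={M4,M5,M6}; E={M2,M3,M8}).
Every remaining group overlaps one of these, and no 4 of the listed groups are pairwise disjoint, so 3 is the maximum.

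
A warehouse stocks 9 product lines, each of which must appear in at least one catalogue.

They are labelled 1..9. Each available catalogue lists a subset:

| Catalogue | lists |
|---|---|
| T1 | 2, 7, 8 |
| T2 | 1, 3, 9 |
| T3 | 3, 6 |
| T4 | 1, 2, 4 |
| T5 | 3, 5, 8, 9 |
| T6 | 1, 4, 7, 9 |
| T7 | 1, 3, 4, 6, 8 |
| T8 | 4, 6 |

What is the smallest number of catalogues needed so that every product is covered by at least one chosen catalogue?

T1 and T5 and T7 together: T1 ∪ T5 ∪ T7 = {1, 2, 3, 4, 5, 6, 7, 8, 9} — every product is covered.
Only T5 contains 5, so T5 is forced; the remaining 5 products need at least 2 more catalogues (each remaining catalogue adds at most 3) — so at least 3 catalogues are needed, and 3 is optimal.

3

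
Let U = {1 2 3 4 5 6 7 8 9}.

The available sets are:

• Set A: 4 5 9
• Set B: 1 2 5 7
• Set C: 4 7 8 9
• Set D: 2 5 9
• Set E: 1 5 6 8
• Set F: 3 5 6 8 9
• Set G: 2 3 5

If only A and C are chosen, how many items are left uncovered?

4

Union of A, C = {4, 5, 7, 8, 9}.
Not covered: 1, 2, 3, 6 — 4 items.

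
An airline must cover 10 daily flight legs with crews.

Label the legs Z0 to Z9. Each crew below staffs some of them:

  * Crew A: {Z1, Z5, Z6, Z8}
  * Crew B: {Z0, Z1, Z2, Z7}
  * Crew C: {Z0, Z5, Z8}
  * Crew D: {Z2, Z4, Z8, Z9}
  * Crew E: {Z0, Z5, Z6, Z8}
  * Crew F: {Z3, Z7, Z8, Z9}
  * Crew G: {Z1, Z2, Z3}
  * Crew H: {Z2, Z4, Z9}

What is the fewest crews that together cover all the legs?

Take {B, E, F, H}. Their union is {Z0, Z1, Z2, Z3, Z4, Z5, Z6, Z7, Z8, Z9}, which is all 10 legs.
No 3 of the 8 crews cover everything (all 56 combinations miss at least one leg), so 4 is optimal.

4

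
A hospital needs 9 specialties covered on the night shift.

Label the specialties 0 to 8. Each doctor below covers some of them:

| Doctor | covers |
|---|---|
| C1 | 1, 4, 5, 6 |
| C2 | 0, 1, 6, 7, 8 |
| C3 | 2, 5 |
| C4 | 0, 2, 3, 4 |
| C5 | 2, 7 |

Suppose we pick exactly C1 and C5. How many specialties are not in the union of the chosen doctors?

Union of C1, C5 = {1, 2, 4, 5, 6, 7}.
Not covered: 0, 3, 8 — 3 specialties.

3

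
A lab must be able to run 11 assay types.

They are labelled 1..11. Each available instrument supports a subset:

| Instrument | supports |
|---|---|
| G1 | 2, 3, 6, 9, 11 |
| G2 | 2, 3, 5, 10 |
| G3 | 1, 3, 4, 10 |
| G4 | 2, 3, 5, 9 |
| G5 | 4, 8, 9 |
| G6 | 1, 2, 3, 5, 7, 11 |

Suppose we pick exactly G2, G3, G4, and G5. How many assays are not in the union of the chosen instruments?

3

Union of G2, G3, G4, G5 = {1, 2, 3, 4, 5, 8, 9, 10}.
Not covered: 6, 7, 11 — 3 assays.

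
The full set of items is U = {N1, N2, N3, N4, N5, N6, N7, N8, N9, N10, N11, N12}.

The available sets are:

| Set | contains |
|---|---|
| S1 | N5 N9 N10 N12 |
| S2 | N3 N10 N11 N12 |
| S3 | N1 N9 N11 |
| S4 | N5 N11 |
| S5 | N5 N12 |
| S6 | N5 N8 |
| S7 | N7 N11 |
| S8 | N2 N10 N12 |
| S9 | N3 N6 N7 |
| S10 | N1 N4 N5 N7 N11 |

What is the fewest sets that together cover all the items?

5

S1 and S6 and S8 and S9 and S10 together: S1 ∪ S6 ∪ S8 ∪ S9 ∪ S10 = {N1, N2, N3, N4, N5, N6, N7, N8, N9, N10, N11, N12} — every item is covered.
No 4 of the 10 sets cover everything (all 210 combinations miss at least one item), so 5 is optimal.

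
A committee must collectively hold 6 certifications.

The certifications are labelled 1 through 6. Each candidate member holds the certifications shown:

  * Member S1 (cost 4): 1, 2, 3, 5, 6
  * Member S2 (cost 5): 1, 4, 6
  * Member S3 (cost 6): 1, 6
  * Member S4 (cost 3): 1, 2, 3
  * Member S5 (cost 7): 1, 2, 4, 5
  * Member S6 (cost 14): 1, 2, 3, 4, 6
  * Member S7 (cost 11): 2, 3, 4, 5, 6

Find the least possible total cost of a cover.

S1, S2 together cover every certification (S1 ∪ S2 = {1, 2, 3, 4, 5, 6}); total cost 4 + 5 = 9.
No covering selection has total cost below 9.

9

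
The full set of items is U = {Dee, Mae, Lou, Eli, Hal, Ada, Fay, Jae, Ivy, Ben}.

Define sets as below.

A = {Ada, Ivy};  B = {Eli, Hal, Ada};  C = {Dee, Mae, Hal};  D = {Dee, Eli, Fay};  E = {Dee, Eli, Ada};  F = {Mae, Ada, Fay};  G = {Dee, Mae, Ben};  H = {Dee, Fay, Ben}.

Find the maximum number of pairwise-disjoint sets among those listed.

2

B, H are pairwise disjoint (B={Eli,Hal,Ada}; H={Dee,Fay,Ben}).
Every remaining set overlaps one of these, and no 3 of the listed sets are pairwise disjoint, so 2 is the maximum.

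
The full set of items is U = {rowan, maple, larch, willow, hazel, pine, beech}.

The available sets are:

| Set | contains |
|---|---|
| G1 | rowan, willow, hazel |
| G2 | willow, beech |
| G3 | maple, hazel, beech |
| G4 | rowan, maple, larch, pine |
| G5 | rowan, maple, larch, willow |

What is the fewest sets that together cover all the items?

3

G1, G3, and G4 cover everything between them: the union {rowan, maple, larch, willow, hazel, pine, beech} is all of U.
Only G4 contains pine, so G4 is forced; the remaining 3 items need at least 2 more sets (each remaining set adds at most 2) — so at least 3 sets are needed, and 3 is optimal.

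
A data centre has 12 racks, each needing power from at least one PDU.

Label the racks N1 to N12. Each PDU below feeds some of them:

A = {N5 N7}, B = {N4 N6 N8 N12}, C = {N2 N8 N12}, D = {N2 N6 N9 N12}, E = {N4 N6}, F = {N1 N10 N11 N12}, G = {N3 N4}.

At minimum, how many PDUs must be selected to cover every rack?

5

A and B and D and F and G together: A ∪ B ∪ D ∪ F ∪ G = {N1, N2, N3, N4, N5, N6, N7, N8, N9, N10, N11, N12} — every rack is covered.
No 4 of the 7 PDUs cover everything (all 35 combinations miss at least one rack), so 5 is optimal.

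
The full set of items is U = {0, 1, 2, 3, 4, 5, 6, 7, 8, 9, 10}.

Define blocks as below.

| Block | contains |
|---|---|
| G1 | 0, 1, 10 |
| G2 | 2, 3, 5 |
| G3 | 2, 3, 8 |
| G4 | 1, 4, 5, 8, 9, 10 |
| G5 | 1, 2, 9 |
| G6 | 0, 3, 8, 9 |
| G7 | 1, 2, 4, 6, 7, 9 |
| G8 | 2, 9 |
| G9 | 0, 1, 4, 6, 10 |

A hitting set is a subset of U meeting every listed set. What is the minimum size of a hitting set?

3

The 3 items {2, 3, 10} hit every block.
No choice of 2 items meets every block, so 3 is the minimum.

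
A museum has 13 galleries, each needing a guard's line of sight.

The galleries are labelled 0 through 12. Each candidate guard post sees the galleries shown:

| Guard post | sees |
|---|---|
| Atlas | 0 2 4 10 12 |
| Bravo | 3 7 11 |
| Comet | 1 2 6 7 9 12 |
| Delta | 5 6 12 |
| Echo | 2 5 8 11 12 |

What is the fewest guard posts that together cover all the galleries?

4

Take {Atlas, Bravo, Comet, Echo}. Their union is {0, 1, 2, 3, 4, 5, 6, 7, 8, 9, 10, 11, 12}, which is all 13 galleries.
Only Comet contains 1, so Comet is forced; the remaining 7 galleries need at least 3 more guard posts (each remaining guard post adds at most 3) — so at least 4 guard posts are needed, and 4 is optimal.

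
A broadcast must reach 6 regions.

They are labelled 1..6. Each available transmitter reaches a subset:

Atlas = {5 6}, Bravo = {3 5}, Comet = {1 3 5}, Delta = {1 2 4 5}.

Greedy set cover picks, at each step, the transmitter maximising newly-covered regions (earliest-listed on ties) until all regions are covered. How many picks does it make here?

3

Greedy: pick Delta (covers 4 new) → pick Atlas (covers 1 new) → pick Bravo (covers 1 new). Total picks: 3.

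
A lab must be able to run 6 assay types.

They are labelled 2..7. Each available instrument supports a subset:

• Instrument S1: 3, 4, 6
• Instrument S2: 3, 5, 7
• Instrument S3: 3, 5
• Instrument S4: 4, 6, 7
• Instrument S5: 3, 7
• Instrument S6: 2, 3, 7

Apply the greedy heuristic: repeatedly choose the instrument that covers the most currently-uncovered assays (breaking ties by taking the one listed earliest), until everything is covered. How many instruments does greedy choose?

3

Greedy: pick S1 (covers 3 new) → pick S2 (covers 2 new) → pick S6 (covers 1 new). Total picks: 3.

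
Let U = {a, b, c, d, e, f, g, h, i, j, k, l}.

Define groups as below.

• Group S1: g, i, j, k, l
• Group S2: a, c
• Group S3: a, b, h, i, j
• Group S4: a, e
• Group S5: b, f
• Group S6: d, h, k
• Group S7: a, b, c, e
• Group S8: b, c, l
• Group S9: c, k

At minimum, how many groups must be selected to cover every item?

S1, S5, S6, and S7 cover everything between them: the union {a, b, c, d, e, f, g, h, i, j, k, l} is all of U.
Only S6 contains d, so S6 is forced; the remaining 9 items need at least 3 more groups (each remaining group adds at most 4) — so at least 4 groups are needed, and 4 is optimal.

4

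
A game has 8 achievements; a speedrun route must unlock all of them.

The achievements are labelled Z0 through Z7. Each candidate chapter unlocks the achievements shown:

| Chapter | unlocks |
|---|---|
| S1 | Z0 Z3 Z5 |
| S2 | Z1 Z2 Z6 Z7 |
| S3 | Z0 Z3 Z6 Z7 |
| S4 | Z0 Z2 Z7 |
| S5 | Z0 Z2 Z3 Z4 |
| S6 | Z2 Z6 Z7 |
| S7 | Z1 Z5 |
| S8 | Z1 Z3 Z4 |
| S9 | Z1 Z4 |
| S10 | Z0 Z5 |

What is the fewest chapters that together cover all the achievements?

S1 and S6 and S8 together: S1 ∪ S6 ∪ S8 = {Z0, Z1, Z2, Z3, Z4, Z5, Z6, Z7} — every achievement is covered.
No 2 of the 10 chapters cover everything (all 45 combinations miss at least one achievement), so 3 is optimal.

3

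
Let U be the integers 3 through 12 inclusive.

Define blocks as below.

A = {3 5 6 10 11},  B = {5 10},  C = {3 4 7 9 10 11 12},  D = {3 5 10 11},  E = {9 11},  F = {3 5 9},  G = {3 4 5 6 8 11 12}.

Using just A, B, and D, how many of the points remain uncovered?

5

Union of A, B, D = {3, 5, 6, 10, 11}.
Not covered: 4, 7, 8, 9, 12 — 5 points.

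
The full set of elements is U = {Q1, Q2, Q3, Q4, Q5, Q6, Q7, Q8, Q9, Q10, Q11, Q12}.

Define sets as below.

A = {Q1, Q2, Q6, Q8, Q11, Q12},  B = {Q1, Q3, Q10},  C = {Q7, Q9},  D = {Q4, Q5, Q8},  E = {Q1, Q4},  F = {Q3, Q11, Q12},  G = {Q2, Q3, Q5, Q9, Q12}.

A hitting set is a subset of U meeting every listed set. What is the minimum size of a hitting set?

4

Take H = {Q3, Q4, Q6, Q7}. Each listed set contains at least one of these, so H is a hitting set of size 4.
No choice of 3 elements meets every set, so 4 is the minimum.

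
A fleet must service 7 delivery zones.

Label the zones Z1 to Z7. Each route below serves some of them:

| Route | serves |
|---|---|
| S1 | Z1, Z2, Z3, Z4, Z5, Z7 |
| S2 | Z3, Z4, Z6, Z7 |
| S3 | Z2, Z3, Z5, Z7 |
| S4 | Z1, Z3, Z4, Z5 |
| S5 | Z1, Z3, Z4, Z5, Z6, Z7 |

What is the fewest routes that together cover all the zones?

2

S1 and S2 together: S1 ∪ S2 = {Z1, Z2, Z3, Z4, Z5, Z6, Z7} — every zone is covered.
No single route has all 7 zones (the largest, S1, has 6), so 2 is optimal.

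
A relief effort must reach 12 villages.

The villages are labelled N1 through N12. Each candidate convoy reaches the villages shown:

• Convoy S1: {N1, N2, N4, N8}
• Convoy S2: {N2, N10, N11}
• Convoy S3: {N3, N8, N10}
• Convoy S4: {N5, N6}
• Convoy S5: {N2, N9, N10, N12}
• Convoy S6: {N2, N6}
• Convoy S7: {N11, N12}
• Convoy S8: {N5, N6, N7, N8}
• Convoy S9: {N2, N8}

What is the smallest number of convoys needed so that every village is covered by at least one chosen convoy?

5

S1 and S2 and S3 and S5 and S8 together: S1 ∪ S2 ∪ S3 ∪ S5 ∪ S8 = {N1, N2, N3, N4, N5, N6, N7, N8, N9, N10, N11, N12} — every village is covered.
No 4 of the 9 convoys cover everything (all 126 combinations miss at least one village), so 5 is optimal.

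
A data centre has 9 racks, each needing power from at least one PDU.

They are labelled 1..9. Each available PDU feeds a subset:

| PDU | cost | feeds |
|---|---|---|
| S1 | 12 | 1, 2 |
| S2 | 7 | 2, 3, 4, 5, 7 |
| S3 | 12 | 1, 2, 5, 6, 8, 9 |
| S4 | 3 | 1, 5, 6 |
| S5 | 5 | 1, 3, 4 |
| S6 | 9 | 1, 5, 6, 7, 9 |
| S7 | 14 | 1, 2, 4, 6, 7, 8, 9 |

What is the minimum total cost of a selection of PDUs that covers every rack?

S2, S3 together cover every rack (S2 ∪ S3 = {1, 2, 3, 4, 5, 6, 7, 8, 9}); total cost 7 + 12 = 19.
The greedy pick S4, S2, S3 costs 22; no covering selection beats 19.

19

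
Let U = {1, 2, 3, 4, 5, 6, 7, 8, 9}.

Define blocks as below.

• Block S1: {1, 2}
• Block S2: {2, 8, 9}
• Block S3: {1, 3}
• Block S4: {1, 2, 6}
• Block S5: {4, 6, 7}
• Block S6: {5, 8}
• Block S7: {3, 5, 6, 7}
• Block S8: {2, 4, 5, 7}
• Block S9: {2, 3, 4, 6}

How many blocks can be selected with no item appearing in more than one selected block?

3

S3, S5, S6 are pairwise disjoint (S3={1,3}; S5={4,6,7}; S6={5,8}).
Every remaining block overlaps one of these, and no 4 of the listed blocks are pairwise disjoint, so 3 is the maximum.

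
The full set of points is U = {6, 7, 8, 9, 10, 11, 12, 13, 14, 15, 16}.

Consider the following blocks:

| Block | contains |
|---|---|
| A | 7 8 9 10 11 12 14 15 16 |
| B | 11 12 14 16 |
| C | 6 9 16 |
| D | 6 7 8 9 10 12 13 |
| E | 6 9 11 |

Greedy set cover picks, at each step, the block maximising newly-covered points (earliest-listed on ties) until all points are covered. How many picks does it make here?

Greedy: pick A (covers 9 new) → pick D (covers 2 new). Total picks: 2.

2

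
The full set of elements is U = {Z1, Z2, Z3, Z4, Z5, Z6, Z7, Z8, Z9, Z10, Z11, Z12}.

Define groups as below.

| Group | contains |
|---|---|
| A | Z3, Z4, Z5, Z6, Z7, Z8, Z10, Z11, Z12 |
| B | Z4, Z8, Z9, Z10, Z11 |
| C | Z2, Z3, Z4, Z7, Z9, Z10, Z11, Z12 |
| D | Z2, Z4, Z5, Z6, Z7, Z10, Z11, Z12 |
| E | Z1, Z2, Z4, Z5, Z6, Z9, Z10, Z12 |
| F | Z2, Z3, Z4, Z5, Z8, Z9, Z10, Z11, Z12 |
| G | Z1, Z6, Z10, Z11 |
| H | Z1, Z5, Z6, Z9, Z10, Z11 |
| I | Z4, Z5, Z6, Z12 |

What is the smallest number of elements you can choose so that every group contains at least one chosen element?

The 2 elements {Z11, Z12} hit every group.
No single element lies in every group, so at least 2 are needed and 2 is optimal.

2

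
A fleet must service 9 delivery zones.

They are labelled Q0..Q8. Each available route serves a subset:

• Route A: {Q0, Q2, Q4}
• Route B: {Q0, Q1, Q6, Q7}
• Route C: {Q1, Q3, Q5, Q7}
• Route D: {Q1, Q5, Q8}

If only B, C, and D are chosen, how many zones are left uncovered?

Union of B, C, D = {Q0, Q1, Q3, Q5, Q6, Q7, Q8}.
Not covered: Q2, Q4 — 2 zones.

2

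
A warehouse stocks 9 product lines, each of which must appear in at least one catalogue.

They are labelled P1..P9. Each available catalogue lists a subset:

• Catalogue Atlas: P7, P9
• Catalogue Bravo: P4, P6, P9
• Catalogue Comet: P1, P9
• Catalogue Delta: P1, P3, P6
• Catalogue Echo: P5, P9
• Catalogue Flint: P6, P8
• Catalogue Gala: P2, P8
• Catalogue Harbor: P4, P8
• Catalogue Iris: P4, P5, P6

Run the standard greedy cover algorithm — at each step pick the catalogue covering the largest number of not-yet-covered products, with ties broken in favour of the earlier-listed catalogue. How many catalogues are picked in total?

Greedy: pick Bravo (covers 3 new) → pick Delta (covers 2 new) → pick Gala (covers 2 new) → pick Atlas (covers 1 new) → pick Echo (covers 1 new). Total picks: 5.
(The true minimum cover uses only 4 catalogues, so greedy is not optimal here.)

5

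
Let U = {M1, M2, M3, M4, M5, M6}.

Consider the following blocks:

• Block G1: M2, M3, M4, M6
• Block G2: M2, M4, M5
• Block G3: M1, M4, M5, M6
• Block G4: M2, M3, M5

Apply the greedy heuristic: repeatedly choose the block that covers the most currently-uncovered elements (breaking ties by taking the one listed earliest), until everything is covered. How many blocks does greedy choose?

Greedy: pick G1 (covers 4 new) → pick G3 (covers 2 new). Total picks: 2.

2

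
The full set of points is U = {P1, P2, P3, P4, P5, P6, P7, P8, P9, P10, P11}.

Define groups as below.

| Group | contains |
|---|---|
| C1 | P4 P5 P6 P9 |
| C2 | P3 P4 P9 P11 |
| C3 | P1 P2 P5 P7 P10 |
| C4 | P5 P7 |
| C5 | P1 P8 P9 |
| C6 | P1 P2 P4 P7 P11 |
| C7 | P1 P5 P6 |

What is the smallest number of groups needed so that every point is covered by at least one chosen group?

C1 and C2 and C3 and C5 together: C1 ∪ C2 ∪ C3 ∪ C5 = {P1, P2, P3, P4, P5, P6, P7, P8, P9, P10, P11} — every point is covered.
No 3 of the 7 groups cover everything (all 35 combinations miss at least one point), so 4 is optimal.

4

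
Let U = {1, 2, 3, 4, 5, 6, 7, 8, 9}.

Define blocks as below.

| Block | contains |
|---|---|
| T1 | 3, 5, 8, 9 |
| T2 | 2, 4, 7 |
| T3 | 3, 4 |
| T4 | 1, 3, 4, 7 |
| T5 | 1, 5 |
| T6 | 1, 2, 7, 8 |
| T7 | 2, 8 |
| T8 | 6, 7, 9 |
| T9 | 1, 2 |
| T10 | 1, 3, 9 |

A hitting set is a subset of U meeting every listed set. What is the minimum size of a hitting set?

Take H = {2, 3, 5, 6}. Each listed block contains at least one of these, so H is a hitting set of size 4.
The blocks T3, T5, T7, T8 are pairwise disjoint, so any hitting set needs a separate point for each — at least 4. Hence 4 is optimal.

4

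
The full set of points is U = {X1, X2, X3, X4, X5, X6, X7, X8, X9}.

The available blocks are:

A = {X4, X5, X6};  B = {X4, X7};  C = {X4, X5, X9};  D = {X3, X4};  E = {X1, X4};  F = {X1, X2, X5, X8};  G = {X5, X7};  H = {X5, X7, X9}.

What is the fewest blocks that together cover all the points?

4

A, D, F, and H cover everything between them: the union {X1, X2, X3, X4, X5, X6, X7, X8, X9} is all of U.
Only F contains X2, so F is forced; the remaining 5 points need at least 3 more blocks (each remaining block adds at most 2) — so at least 4 blocks are needed, and 4 is optimal.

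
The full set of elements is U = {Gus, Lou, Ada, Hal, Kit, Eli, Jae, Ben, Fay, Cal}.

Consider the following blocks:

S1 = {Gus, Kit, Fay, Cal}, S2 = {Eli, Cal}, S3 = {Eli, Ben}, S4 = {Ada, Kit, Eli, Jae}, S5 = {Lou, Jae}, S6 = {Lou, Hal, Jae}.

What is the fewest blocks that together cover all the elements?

Take {S1, S3, S4, S6}. Their union is {Gus, Lou, Ada, Hal, Kit, Eli, Jae, Ben, Fay, Cal}, which is all 10 elements.
No 3 of the 6 blocks cover everything (all 20 combinations miss at least one element), so 4 is optimal.

4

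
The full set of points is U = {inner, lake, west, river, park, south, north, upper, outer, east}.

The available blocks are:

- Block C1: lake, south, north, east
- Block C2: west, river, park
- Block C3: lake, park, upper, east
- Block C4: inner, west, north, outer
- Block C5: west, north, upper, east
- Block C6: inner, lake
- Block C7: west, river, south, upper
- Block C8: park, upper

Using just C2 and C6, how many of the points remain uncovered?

5

Union of C2, C6 = {inner, lake, west, river, park}.
Not covered: south, north, upper, outer, east — 5 points.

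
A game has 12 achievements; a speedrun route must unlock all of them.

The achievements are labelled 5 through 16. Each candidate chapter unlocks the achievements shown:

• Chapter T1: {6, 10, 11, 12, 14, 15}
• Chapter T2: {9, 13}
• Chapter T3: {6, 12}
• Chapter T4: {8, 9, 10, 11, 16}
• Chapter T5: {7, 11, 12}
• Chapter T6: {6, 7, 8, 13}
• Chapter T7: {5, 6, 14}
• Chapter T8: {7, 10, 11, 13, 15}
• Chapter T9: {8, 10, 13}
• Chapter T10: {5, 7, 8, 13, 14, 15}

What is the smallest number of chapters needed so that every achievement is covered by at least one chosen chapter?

3

T1 and T4 and T10 together: T1 ∪ T4 ∪ T10 = {5, 6, 7, 8, 9, 10, 11, 12, 13, 14, 15, 16} — every achievement is covered.
Only T4 contains 16, so T4 is forced; the remaining 7 achievements need at least 2 more chapters (each remaining chapter adds at most 5) — so at least 3 chapters are needed, and 3 is optimal.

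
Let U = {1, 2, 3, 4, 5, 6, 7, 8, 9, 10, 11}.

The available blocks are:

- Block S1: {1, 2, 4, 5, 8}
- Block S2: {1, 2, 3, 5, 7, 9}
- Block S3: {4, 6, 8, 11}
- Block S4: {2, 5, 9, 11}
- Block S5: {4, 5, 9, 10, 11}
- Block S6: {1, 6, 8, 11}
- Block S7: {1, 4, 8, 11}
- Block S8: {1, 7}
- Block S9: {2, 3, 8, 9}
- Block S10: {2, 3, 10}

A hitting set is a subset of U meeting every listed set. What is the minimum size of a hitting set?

3

The 3 points {1, 2, 11} hit every block.
The blocks S3, S8, S10 are pairwise disjoint, so any hitting set needs a separate point for each — at least 3. Hence 3 is optimal.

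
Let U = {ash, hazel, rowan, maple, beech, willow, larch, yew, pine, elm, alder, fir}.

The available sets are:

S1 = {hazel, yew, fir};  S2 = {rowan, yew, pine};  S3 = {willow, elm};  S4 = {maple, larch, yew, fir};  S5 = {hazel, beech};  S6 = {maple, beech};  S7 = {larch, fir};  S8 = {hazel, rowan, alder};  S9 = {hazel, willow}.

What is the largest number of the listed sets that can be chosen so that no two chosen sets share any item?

4

S2, S3, S5, S7 are pairwise disjoint (S2={rowan,yew,pine}; S3={willow,elm}; S5={hazel,beech}; S7={larch,fir}).
Every remaining set overlaps one of these, and no 5 of the listed sets are pairwise disjoint, so 4 is the maximum.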